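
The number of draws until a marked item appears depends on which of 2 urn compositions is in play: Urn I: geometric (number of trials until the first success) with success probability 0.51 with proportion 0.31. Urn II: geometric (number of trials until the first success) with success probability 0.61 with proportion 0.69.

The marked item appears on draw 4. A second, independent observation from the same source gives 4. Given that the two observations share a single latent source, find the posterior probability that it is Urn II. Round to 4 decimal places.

By Bayes' theorem, P(k | x) = π_k f_k(x) / Σ_j π_j f_j(x).
Since both observations come from the same component, the likelihood for component k is f_k(x₁)·f_k(x₂).
  L_I = [0.060001] × [0.060001] = 0.00360012
  L_II = [0.0361846] × [0.0361846] = 0.00130932
Unnormalised posteriors:
  π_I·L_I = 0.31 × 0.00360012 = 0.00111604
  π_II·L_II = 0.69 × 0.00130932 = 0.000903434
Denominator: 0.00111604 + 0.000903434 = 0.00201947
P(Urn II | x₁, x₂) ≈ 0.4474

0.4474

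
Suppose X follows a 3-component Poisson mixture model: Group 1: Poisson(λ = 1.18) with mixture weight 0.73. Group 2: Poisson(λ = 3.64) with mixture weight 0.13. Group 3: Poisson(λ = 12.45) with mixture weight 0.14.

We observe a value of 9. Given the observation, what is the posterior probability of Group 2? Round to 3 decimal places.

P(component k | x) = w_k·f_k(x) / marginal(x), where marginal(x) = Σ_j w_j·f_j(x).
Poisson probabilities:
  L_1 = 3.75584e-06
  L_2 = 0.00811554
  L_3 = 0.077588
Unnormalised posteriors:
  w_1·L_1 = 0.73 × 3.75584e-06 = 2.74177e-06
  w_2·L_2 = 0.13 × 0.00811554 = 0.00105502
  w_3·L_3 = 0.14 × 0.077588 = 0.0108623
Evidence: 2.74177e-06 + 0.00105502 + 0.0108623 = 0.0119201
So the posterior for Group 2 is 0.00105502 / 0.0119201 ≈ 0.089.

0.089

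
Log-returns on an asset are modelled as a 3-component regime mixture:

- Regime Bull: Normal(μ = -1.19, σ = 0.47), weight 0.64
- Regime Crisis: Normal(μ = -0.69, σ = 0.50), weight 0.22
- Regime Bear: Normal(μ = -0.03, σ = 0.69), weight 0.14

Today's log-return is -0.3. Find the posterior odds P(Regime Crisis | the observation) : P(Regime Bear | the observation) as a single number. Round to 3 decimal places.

Posterior odds = (w_i f_i(x)) / (w_j f_j(x)); the normalising sum cancels.
Evaluate each component's likelihood at the observed value:
  p_Bull = (1/(0.47·√(2π)))·exp(−(-0.3−-1.19)²/(2·0.47²)) = 0.848813·exp(-1.79289) = 0.141309
  p_Crisis = (1/(0.50·√(2π)))·exp(−(-0.3−-0.69)²/(2·0.50²)) = 0.797885·exp(-0.30420) = 0.58861
  p_Bear = (1/(0.69·√(2π)))·exp(−(-0.3−-0.03)²/(2·0.69²)) = 0.578177·exp(-0.07656) = 0.535564
Posterior odds = (w_Crisis·p_Crisis) / (w_Bear·p_Bear) = (0.22·0.58861) / (0.14·0.535564) = 0.129494 / 0.074979 ≈ 1.727

1.727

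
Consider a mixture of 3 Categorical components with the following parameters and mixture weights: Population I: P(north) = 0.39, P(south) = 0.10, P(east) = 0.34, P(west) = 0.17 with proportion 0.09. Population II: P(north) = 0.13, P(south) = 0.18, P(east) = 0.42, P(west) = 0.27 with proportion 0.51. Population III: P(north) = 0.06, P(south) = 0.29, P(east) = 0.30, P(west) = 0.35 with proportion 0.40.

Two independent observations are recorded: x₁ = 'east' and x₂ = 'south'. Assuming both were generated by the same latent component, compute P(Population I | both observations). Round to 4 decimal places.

Apply Bayes' rule: the posterior for each component is proportional to its prior times its likelihood at x.
Since both observations come from the same component, the likelihood for component k is f_k(x₁)·f_k(x₂).
  L_I = [0.34] × [0.1] = 0.034
  L_II = [0.42] × [0.18] = 0.0756
  L_III = [0.3] × [0.29] = 0.087
Unnormalised posteriors:
  π_I·L_I = 0.09 × 0.034 = 0.00306
  π_II·L_II = 0.51 × 0.0756 = 0.038556
  π_III·L_III = 0.40 × 0.087 = 0.0348
Evidence: 0.00306 + 0.038556 + 0.0348 = 0.076416
P(Population I | x₁, x₂) = 0.00306 / 0.076416 ≈ 0.0400

0.0400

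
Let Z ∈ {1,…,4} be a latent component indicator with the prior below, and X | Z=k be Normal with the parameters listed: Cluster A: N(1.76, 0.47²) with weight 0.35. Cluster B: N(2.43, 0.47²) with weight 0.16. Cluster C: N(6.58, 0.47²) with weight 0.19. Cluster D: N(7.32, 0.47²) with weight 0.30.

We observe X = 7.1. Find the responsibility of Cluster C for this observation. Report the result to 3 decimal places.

The responsibility of component k is π_k f_k(x) divided by Σ_j π_j f_j(x).
Component likelihoods at x = 7.1:
  f_A = (1/(0.47·√(2π)))·exp(−(7.1−1.76)²/(2·0.47²)) = 0.848813·exp(-64.54414) = 7.90041e-29
  f_B = (1/(0.47·√(2π)))·exp(−(7.1−2.43)²/(2·0.47²)) = 0.848813·exp(-49.36374) = 3.09323e-22
  f_C = (1/(0.47·√(2π)))·exp(−(7.1−6.58)²/(2·0.47²)) = 0.848813·exp(-0.61204) = 0.460263
  f_D = (1/(0.47·√(2π)))·exp(−(7.1−7.32)²/(2·0.47²)) = 0.848813·exp(-0.10955) = 0.760737
Weight by the priors:
  π_A·f_A = 0.35 × 7.90041e-29 = 2.76514e-29
  π_B·f_B = 0.16 × 3.09323e-22 = 4.94917e-23
  π_C·f_C = 0.19 × 0.460263 = 0.0874499
  π_D·f_D = 0.30 × 0.760737 = 0.228221
Evidence: 2.76514e-29 + 4.94917e-23 + 0.0874499 + 0.228221 = 0.315671
So the posterior for Cluster C is 0.0874499 / 0.315671 ≈ 0.277.

0.277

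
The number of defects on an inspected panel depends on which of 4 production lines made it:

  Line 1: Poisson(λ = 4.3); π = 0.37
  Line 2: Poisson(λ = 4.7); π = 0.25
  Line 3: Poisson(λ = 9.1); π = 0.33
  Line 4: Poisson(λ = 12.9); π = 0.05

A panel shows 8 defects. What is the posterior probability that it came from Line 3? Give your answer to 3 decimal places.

0.586

P(component k | x) = π_k·f_k(x) / marginal(x), where marginal(x) = Σ_j π_j·f_j(x).
Evaluate each component's likelihood at the observed value:
  L_1 = 0.0393333
  L_2 = 0.0537129
  L_3 = 0.130236
  L_4 = 0.0475115
Multiply by the mixture weights:
  π_1·L_1 = 0.37 × 0.0393333 = 0.0145533
  π_2·L_2 = 0.25 × 0.0537129 = 0.0134282
  π_3·L_3 = 0.33 × 0.130236 = 0.0429779
  π_4·L_4 = 0.05 × 0.0475115 = 0.00237557
Denominator: 0.0145533 + 0.0134282 + 0.0429779 + 0.00237557 = 0.073335
Responsibility of Line 3: 0.0429779 / 0.073335 ≈ 0.586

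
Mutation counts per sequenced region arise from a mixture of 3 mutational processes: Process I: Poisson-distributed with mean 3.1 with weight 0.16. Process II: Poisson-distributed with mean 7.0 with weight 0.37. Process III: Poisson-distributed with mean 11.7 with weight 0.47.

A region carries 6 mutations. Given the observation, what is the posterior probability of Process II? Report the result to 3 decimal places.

0.708

P(component k | x) = P(Z=k)·f_k(x) / marginal(x), where marginal(x) = Σ_j P(Z=j)·f_j(x).
Evaluate each component's likelihood at the observed value:
  f_I = e^(−3.1)·3.1^6/6! = 0.0555296
  f_II = e^(−7.0)·7.0^6/6! = 0.149003
  f_III = e^(−11.7)·11.7^6/6! = 0.0295486
Prior × likelihood for each component:
  P(Z=I)·f_I = 0.16 × 0.0555296 = 0.00888474
  P(Z=II)·f_II = 0.37 × 0.149003 = 0.055131
  P(Z=III)·f_III = 0.47 × 0.0295486 = 0.0138879
Evidence: 0.00888474 + 0.055131 + 0.0138879 = 0.0779036
Responsibility of Process II: 0.055131 / 0.0779036 ≈ 0.708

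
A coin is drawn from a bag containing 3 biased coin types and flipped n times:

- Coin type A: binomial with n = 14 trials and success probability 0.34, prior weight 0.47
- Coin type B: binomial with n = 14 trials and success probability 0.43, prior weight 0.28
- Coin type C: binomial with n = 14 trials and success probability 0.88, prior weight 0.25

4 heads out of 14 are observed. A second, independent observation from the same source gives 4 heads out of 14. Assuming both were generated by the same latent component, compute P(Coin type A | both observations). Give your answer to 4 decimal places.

P(component k | x) = P(Z=k)·f_k(x) / marginal(x), where marginal(x) = Σ_j P(Z=j)·f_j(x).
Since both observations come from the same component, the likelihood for component k is f_k(x₁)·f_k(x₂).
  L_A = [C(14,4)·0.34^4·0.66^10 = 1001·0.0133634·0.0156834 = 0.209792] × [0.209792] = 0.0440127
  L_B = [C(14,4)·0.43^4·0.57^10 = 1001·0.034188·0.00362033 = 0.123896] × [0.123896] = 0.0153502
  L_C = [C(14,4)·0.88^4·0.12^10 = 1001·0.599695·6.19174e-10 = 3.71687e-07] × [3.71687e-07] = 1.38151e-13
Prior × likelihood for each component:
  P(Z=A)·L_A = 0.47 × 0.0440127 = 0.020686
  P(Z=B)·L_B = 0.28 × 0.0153502 = 0.00429804
  P(Z=C)·L_C = 0.25 × 1.38151e-13 = 3.45378e-14
Denominator: 0.020686 + 0.00429804 + 3.45378e-14 = 0.024984
P(Coin type A | x) = 0.020686 / 0.024984 ≈ 0.8280

0.8280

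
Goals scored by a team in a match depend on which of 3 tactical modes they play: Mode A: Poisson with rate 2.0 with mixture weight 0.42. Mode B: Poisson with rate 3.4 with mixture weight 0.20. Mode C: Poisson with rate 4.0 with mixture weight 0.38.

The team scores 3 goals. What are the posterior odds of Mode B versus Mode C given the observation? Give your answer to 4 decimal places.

0.5890

Since P(k|x) ∝ π_k f_k(x), the posterior odds are π_i f_i(x) / (π_j f_j(x)).
Component likelihoods at x = 3 goals:
  f_A = e^(−2.0)·2.0^3/3! = 0.180447
  f_B = e^(−3.4)·3.4^3/3! = 0.218617
  f_C = e^(−4.0)·4.0^3/3! = 0.195367
Posterior odds = (π_B·f_B) / (π_C·f_C) = (0.20·0.218617) / (0.38·0.195367) = 0.0437234 / 0.0742394 ≈ 0.5890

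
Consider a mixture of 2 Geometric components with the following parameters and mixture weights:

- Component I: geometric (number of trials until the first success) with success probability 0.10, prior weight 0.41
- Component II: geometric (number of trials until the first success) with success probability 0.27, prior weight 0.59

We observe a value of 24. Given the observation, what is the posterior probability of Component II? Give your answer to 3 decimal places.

The responsibility of component k is P(Z=k) f_k(x) divided by Σ_j P(Z=j) f_j(x).
Geometric probabilities:
  p_I = 0.00886294
  p_II = 0.000193995
Multiply by the mixture weights:
  P(Z=I)·p_I = 0.41 × 0.00886294 = 0.0036338
  P(Z=II)·p_II = 0.59 × 0.000193995 = 0.000114457
Marginal: 0.0036338 + 0.000114457 = 0.00374826
Responsibility of Component II: 0.000114457 / 0.00374826 ≈ 0.031

0.031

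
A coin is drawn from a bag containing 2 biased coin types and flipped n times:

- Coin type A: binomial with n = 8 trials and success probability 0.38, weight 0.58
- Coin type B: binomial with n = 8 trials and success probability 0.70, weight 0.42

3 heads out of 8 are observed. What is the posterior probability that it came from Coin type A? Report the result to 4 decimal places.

0.8928

Posterior ∝ prior × likelihood, so P(k | x) ∝ π_k f_k(x); normalise over all components.
Evaluate each component's likelihood at the observed value:
  p_A = 0.281512
  p_B = 0.0466754
Unnormalised posteriors:
  π_A·p_A = 0.58 × 0.281512 = 0.163277
  π_B·p_B = 0.42 × 0.0466754 = 0.0196037
Denominator: 0.163277 + 0.0196037 = 0.182881
P(Coin type A | x) ≈ 0.8928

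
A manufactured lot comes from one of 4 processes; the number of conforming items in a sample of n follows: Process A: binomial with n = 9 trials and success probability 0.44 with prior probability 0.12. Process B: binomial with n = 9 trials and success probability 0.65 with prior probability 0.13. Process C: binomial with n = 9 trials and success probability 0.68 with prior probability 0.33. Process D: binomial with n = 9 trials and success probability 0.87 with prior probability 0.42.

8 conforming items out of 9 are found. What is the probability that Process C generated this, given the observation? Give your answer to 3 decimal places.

0.199

By Bayes' theorem, P(k | x) = π_k f_k(x) / Σ_j π_j f_j(x).
Component likelihoods at x = 8 conforming items out of 9:
  L_A = C(9,8)·0.44^8·0.56^1 = 9·0.00140482·0.56 = 0.0070803
  L_B = C(9,8)·0.65^8·0.35^1 = 9·0.0318645·0.35 = 0.100373
  L_C = C(9,8)·0.68^8·0.32^1 = 9·0.0457163·0.32 = 0.131663
  L_D = C(9,8)·0.87^8·0.13^1 = 9·0.328212·0.13 = 0.384008
Unnormalised posteriors:
  π_A·L_A = 0.12 × 0.0070803 = 0.000849637
  π_B·L_B = 0.13 × 0.100373 = 0.0130485
  π_C·L_C = 0.33 × 0.131663 = 0.0434488
  π_D·L_D = 0.42 × 0.384008 = 0.161283
Evidence: 0.000849637 + 0.0130485 + 0.0434488 + 0.161283 = 0.21863
So the posterior for Process C is 0.0434488 / 0.21863 ≈ 0.199.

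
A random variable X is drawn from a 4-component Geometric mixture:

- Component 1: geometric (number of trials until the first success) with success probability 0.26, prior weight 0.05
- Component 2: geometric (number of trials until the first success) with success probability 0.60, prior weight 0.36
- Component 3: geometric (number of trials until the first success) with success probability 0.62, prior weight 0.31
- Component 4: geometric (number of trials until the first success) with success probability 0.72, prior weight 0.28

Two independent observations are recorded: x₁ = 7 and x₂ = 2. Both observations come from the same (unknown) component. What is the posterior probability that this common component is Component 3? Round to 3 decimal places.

By Bayes' theorem, P(k | x) = P(Z=k) f_k(x) / Σ_j P(Z=j) f_j(x).
Since both observations come from the same component, the likelihood for component k is f_k(x₁)·f_k(x₂).
  f_1 = [0.0426937] × [0.1924] = 0.00821427
  f_2 = [0.0024576] × [0.24] = 0.000589824
  f_3 = [0.00186678] × [0.2356] = 0.000439813
  f_4 = [0.000346961] × [0.2016] = 6.99473e-05
Weight by the priors:
  P(Z=1)·f_1 = 0.05 × 0.00821427 = 0.000410713
  P(Z=2)·f_2 = 0.36 × 0.000589824 = 0.000212337
  P(Z=3)·f_3 = 0.31 × 0.000439813 = 0.000136342
  P(Z=4)·f_4 = 0.28 × 6.99473e-05 = 1.95853e-05
Marginal: 0.000410713 + 0.000212337 + 0.000136342 + 1.95853e-05 = 0.000778977
P(Component 3 | x) ≈ 0.175

0.175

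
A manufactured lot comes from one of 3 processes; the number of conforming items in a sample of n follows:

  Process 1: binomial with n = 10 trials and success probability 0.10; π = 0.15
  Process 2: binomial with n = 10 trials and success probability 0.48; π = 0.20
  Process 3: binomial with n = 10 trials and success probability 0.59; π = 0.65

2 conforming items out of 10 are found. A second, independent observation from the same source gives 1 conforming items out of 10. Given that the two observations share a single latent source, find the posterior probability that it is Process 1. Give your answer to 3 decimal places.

Apply Bayes' rule: the posterior for each component is proportional to its prior times its likelihood at x.
Since both observations come from the same component, the likelihood for component k is f_k(x₁)·f_k(x₂).
  p_1 = [0.19371] × [0.38742] = 0.0750473
  p_2 = [0.055427] × [0.0133435] = 0.000739593
  p_3 = [0.012508] × [0.00193155] = 2.41598e-05
Multiply by the mixture weights:
  w_1·p_1 = 0.15 × 0.0750473 = 0.0112571
  w_2·p_2 = 0.20 × 0.000739593 = 0.000147919
  w_3·p_3 = 0.65 × 2.41598e-05 = 1.57039e-05
Marginal: 0.0112571 + 0.000147919 + 1.57039e-05 = 0.0114207
So the posterior for Process 1 is 0.0112571 / 0.0114207 ≈ 0.986.

0.986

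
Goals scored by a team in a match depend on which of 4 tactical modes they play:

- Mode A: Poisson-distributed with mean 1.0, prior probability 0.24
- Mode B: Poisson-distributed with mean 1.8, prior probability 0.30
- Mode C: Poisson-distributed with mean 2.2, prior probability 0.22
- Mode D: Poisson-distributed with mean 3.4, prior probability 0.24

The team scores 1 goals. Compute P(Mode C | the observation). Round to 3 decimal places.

0.208

By Bayes' theorem, P(k | x) = w_k f_k(x) / Σ_j w_j f_j(x).
Evaluate each component's likelihood at the observed value:
  L_A = e^(−1.0)·1.0^1/1! = 0.367879
  L_B = e^(−1.8)·1.8^1/1! = 0.297538
  L_C = e^(−2.2)·2.2^1/1! = 0.243767
  L_D = e^(−3.4)·3.4^1/1! = 0.113469
Prior × likelihood for each component:
  w_A·L_A = 0.24 × 0.367879 = 0.0882911
  w_B·L_B = 0.30 × 0.297538 = 0.0892614
  w_C·L_C = 0.22 × 0.243767 = 0.0536287
  w_D·L_D = 0.24 × 0.113469 = 0.0272326
Evidence: 0.0882911 + 0.0892614 + 0.0536287 + 0.0272326 = 0.258414
P(Mode C | the observation) = 0.0536287 / 0.258414 ≈ 0.208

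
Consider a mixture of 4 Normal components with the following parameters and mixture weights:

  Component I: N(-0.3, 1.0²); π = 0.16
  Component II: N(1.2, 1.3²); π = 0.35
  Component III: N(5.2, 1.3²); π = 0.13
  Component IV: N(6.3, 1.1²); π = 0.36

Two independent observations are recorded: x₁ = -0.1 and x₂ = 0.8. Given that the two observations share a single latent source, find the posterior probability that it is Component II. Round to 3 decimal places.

Apply Bayes' rule: the posterior for each component is proportional to its prior times its likelihood at x.
Since both observations come from the same component, the likelihood for component k is f_k(x₁)·f_k(x₂).
  L_I = [(1/(1.0·√(2π)))·exp(−(-0.1−-0.3)²/(2·1.0²)) = 0.398942·exp(-0.02000) = 0.391043] × [0.217852] = 0.0851895
  L_II = [(1/(1.3·√(2π)))·exp(−(-0.1−1.2)²/(2·1.3²)) = 0.306879·exp(-0.50000) = 0.186131] × [0.29269] = 0.0544788
  L_III = [(1/(1.3·√(2π)))·exp(−(-0.1−5.2)²/(2·1.3²)) = 0.306879·exp(-8.31065) = 7.54565e-05] × [0.000998643] = 7.53541e-08
  L_IV = [(1/(1.1·√(2π)))·exp(−(-0.1−6.3)²/(2·1.1²)) = 0.362675·exp(-16.92562) = 1.61739e-08] × [1.35156e-06] = 2.186e-14
Multiply by the mixture weights:
  P(Z=I)·L_I = 0.16 × 0.0851895 = 0.0136303
  P(Z=II)·L_II = 0.35 × 0.0544788 = 0.0190676
  P(Z=III)·L_III = 0.13 × 7.53541e-08 = 9.79604e-09
  P(Z=IV)·L_IV = 0.36 × 2.186e-14 = 7.86961e-15
Denominator: 0.0136303 + 0.0190676 + 9.79604e-09 + 7.86961e-15 = 0.0326979
Responsibility of Component II: 0.0190676 / 0.0326979 ≈ 0.583

0.583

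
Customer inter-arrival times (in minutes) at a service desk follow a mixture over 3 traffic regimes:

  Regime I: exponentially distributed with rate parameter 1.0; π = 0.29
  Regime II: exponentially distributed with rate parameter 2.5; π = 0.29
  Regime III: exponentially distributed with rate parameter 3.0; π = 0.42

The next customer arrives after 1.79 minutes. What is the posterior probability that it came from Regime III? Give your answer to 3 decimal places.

Apply Bayes' rule: the posterior for each component is proportional to its prior times its likelihood at x.
Evaluate each component's likelihood at the observed value:
  f_I = 1.0·e^(−1.0·1.79) = 1.0·e^(−1.7900) = 0.16696
  f_II = 2.5·e^(−2.5·1.79) = 2.5·e^(−4.4750) = 0.0284756
  f_III = 3.0·e^(−3.0·1.79) = 3.0·e^(−5.3700) = 0.0139624
Weight by the priors:
  π_I·f_I = 0.29 × 0.16696 = 0.0484184
  π_II·f_II = 0.29 × 0.0284756 = 0.00825791
  π_III·f_III = 0.42 × 0.0139624 = 0.00586421
Evidence: 0.0484184 + 0.00825791 + 0.00586421 = 0.0625406
So the posterior for Regime III is 0.00586421 / 0.0625406 ≈ 0.094.

0.094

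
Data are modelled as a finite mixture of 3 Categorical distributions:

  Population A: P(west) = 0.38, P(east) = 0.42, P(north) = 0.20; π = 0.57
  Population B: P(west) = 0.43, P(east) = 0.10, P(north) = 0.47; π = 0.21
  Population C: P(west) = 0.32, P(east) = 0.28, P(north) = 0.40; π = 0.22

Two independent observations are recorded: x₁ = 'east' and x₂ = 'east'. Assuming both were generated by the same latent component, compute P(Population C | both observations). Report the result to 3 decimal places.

0.144

The responsibility of component k is π_k f_k(x) divided by Σ_j π_j f_j(x).
Since both observations come from the same component, the likelihood for component k is f_k(x₁)·f_k(x₂).
  p_A = [P(east | comp) = 0.42] × [0.42] = 0.1764
  p_B = [P(east | comp) = 0.10] × [0.1] = 0.01
  p_C = [P(east | comp) = 0.28] × [0.28] = 0.0784
Multiply by the mixture weights:
  π_A·p_A = 0.57 × 0.1764 = 0.100548
  π_B·p_B = 0.21 × 0.01 = 0.0021
  π_C·p_C = 0.22 × 0.0784 = 0.017248
Marginal: 0.100548 + 0.0021 + 0.017248 = 0.119896
P(Population C | x₁, x₂) ≈ 0.144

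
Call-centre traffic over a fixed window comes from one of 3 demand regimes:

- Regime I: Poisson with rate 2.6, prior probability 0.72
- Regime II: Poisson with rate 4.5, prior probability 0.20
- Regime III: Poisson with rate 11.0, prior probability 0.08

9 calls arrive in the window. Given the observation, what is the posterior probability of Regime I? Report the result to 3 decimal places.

0.057

Posterior ∝ prior × likelihood, so P(k | x) ∝ π_k f_k(x); normalise over all components.
Component likelihoods at x = 9 calls:
  p_I = 0.0011113
  p_II = 0.0231646
  p_III = 0.108526
Weight by the priors:
  π_I·p_I = 0.72 × 0.0011113 = 0.000800136
  π_II·p_II = 0.20 × 0.0231646 = 0.00463292
  π_III·p_III = 0.08 × 0.108526 = 0.00868204
Marginal: 0.000800136 + 0.00463292 + 0.00868204 = 0.0141151
P(Regime I | data) = 0.000800136 / 0.0141151 ≈ 0.057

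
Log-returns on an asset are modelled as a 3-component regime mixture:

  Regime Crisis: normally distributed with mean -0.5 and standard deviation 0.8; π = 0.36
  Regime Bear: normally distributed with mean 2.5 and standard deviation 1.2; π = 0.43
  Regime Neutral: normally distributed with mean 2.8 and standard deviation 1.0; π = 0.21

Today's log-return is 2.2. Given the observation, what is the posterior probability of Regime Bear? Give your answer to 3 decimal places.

0.663

By Bayes' theorem, P(k | x) = π_k f_k(x) / Σ_j π_j f_j(x).
Component likelihoods at x = 2.2:
  p_Crisis = 0.0016764
  p_Bear = 0.322223
  p_Neutral = 0.333225
Weight by the priors:
  π_Crisis·p_Crisis = 0.36 × 0.0016764 = 0.000603503
  π_Bear·p_Bear = 0.43 × 0.322223 = 0.138556
  π_Neutral·p_Neutral = 0.21 × 0.333225 = 0.0699772
Marginal: 0.000603503 + 0.138556 + 0.0699772 = 0.209137
P(Regime Bear | data) = 0.138556 / 0.209137 ≈ 0.663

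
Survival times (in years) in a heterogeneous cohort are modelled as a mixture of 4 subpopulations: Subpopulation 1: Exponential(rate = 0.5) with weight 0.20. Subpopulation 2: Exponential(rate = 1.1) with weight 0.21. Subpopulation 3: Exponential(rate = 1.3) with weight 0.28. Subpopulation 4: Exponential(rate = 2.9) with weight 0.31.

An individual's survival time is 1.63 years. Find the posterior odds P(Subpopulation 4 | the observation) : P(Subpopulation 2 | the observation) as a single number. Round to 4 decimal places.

Posterior odds = (π_i f_i(x)) / (π_j f_j(x)); the normalising sum cancels.
Exponential densities:
  f_1 = 0.5·e^(−0.5·1.63) = 0.5·e^(−0.8150) = 0.22132
  f_2 = 1.1·e^(−1.1·1.63) = 1.1·e^(−1.7930) = 0.183106
  f_3 = 1.3·e^(−1.3·1.63) = 1.3·e^(−2.1190) = 0.156197
  f_4 = 2.9·e^(−2.9·1.63) = 2.9·e^(−4.7270) = 0.0256737
Posterior odds = (π_4·f_4) / (π_2·f_2) = (0.31·0.0256737) / (0.21·0.183106) = 0.00795884 / 0.0384523 ≈ 0.2070

0.2070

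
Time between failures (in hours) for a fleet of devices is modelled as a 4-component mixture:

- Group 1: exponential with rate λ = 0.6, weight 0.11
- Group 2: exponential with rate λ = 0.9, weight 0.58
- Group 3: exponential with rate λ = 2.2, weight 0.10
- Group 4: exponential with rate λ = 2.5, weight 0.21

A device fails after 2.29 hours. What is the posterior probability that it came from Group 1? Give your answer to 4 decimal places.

By Bayes' theorem, P(k | x) = w_k f_k(x) / Σ_j w_j f_j(x).
Evaluate each component's likelihood at the observed value:
  p_1 = 0.151856
  p_2 = 0.114594
  p_3 = 0.0142708
  p_4 = 0.00815838
Unnormalised posteriors:
  w_1·p_1 = 0.11 × 0.151856 = 0.0167041
  w_2·p_2 = 0.58 × 0.114594 = 0.0664645
  w_3·p_3 = 0.10 × 0.0142708 = 0.00142708
  w_4·p_4 = 0.21 × 0.00815838 = 0.00171326
Marginal: 0.0167041 + 0.0664645 + 0.00142708 + 0.00171326 = 0.0863089
So the posterior for Group 1 is 0.0167041 / 0.0863089 ≈ 0.1935.

0.1935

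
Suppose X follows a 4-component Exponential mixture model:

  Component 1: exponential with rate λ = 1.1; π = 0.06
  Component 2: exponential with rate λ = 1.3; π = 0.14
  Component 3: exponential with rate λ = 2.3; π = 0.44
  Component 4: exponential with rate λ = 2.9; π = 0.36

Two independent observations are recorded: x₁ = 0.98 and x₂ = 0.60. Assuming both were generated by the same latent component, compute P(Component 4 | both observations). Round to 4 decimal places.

0.2286

P(component k | x) = w_k·f_k(x) / marginal(x), where marginal(x) = Σ_j w_j·f_j(x).
Since both observations come from the same component, the likelihood for component k is f_k(x₁)·f_k(x₂).
  L_1 = [0.374303] × [0.568536] = 0.212805
  L_2 = [0.363624] × [0.595928] = 0.216693
  L_3 = [0.24145] × [0.578631] = 0.139711
  L_4 = [0.169096] × [0.509009] = 0.0860714
Weight by the priors:
  w_1·L_1 = 0.06 × 0.212805 = 0.0127683
  w_2·L_2 = 0.14 × 0.216693 = 0.0303371
  w_3·L_3 = 0.44 × 0.139711 = 0.0614727
  w_4·L_4 = 0.36 × 0.0860714 = 0.0309857
Evidence: 0.0127683 + 0.0303371 + 0.0614727 + 0.0309857 = 0.135564
P(Component 4 | x) ≈ 0.2286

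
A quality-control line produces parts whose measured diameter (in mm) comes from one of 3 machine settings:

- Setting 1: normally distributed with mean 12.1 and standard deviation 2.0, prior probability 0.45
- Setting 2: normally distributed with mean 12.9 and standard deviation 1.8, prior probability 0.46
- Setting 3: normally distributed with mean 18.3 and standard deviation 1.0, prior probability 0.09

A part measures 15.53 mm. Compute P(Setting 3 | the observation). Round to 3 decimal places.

Posterior ∝ prior × likelihood, so P(k | x) ∝ π_k f_k(x); normalise over all components.
Normal densities:
  p_1 = (1/(2.0·√(2π)))·exp(−(15.53−12.1)²/(2·2.0²)) = 0.199471·exp(-1.47061) = 0.0458354
  p_2 = (1/(1.8·√(2π)))·exp(−(15.53−12.9)²/(2·1.8²)) = 0.221635·exp(-1.06742) = 0.0762187
  p_3 = (1/(1.0·√(2π)))·exp(−(15.53−18.3)²/(2·1.0²)) = 0.398942·exp(-3.83645) = 0.0086052
Unnormalised posteriors:
  π_1·p_1 = 0.45 × 0.0458354 = 0.0206259
  π_2·p_2 = 0.46 × 0.0762187 = 0.0350606
  π_3·p_3 = 0.09 × 0.0086052 = 0.000774468
Denominator: 0.0206259 + 0.0350606 + 0.000774468 = 0.056461
P(Setting 3 | the observation) ≈ 0.014

0.014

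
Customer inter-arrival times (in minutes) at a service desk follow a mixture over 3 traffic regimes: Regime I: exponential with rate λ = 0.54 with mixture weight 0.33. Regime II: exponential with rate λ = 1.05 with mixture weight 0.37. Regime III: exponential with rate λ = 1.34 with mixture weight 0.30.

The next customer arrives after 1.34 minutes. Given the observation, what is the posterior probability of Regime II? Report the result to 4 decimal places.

0.3831

By Bayes' theorem, P(k | x) = π_k f_k(x) / Σ_j π_j f_j(x).
Component likelihoods at x = 1.34 minutes:
  p_I = 0.261902
  p_II = 0.257121
  p_III = 0.222477
Weight by the priors:
  π_I·p_I = 0.33 × 0.261902 = 0.0864276
  π_II·p_II = 0.37 × 0.257121 = 0.0951346
  π_III·p_III = 0.30 × 0.222477 = 0.0667432
Marginal: 0.0864276 + 0.0951346 + 0.0667432 = 0.248305
P(Regime II | the observation) ≈ 0.3831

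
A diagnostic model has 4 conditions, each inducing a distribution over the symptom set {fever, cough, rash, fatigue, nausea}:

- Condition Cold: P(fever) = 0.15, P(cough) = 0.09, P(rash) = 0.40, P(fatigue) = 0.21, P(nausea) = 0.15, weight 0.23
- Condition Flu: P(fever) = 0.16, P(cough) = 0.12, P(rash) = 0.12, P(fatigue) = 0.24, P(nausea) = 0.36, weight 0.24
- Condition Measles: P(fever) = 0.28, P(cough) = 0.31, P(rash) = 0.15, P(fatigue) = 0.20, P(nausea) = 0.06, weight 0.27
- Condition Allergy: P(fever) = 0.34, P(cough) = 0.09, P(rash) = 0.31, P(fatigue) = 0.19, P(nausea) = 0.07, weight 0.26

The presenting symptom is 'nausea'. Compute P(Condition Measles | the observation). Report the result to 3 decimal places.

0.104

By Bayes' theorem, P(k | x) = P(Z=k) f_k(x) / Σ_j P(Z=j) f_j(x).
Evaluate each component's likelihood at the observed value:
  f_Cold = 0.15
  f_Flu = 0.36
  f_Measles = 0.06
  f_Allergy = 0.07
Weight by the priors:
  P(Z=Cold)·f_Cold = 0.23 × 0.15 = 0.0345
  P(Z=Flu)·f_Flu = 0.24 × 0.36 = 0.0864
  P(Z=Measles)·f_Measles = 0.27 × 0.06 = 0.0162
  P(Z=Allergy)·f_Allergy = 0.26 × 0.07 = 0.0182
Normaliser: 0.0345 + 0.0864 + 0.0162 + 0.0182 = 0.1553
P(Condition Measles | x) = 0.0162 / 0.1553 ≈ 0.104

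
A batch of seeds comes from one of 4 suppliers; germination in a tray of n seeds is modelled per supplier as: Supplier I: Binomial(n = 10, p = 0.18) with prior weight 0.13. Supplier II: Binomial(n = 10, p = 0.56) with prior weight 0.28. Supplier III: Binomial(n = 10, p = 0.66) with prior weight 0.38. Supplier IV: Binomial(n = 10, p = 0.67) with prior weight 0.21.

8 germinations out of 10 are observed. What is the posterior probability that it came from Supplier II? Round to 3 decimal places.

The responsibility of component k is w_k f_k(x) divided by Σ_j w_j f_j(x).
Binomial probabilities:
  f_I = 3.33442e-05
  f_II = 0.0842601
  f_III = 0.187293
  f_IV = 0.198993
Multiply by the mixture weights:
  w_I·f_I = 0.13 × 3.33442e-05 = 4.33475e-06
  w_II·f_II = 0.28 × 0.0842601 = 0.0235928
  w_III·f_III = 0.38 × 0.187293 = 0.0711714
  w_IV·f_IV = 0.21 × 0.198993 = 0.0417886
Evidence: 4.33475e-06 + 0.0235928 + 0.0711714 + 0.0417886 = 0.136557
P(Supplier II | x) ≈ 0.173

0.173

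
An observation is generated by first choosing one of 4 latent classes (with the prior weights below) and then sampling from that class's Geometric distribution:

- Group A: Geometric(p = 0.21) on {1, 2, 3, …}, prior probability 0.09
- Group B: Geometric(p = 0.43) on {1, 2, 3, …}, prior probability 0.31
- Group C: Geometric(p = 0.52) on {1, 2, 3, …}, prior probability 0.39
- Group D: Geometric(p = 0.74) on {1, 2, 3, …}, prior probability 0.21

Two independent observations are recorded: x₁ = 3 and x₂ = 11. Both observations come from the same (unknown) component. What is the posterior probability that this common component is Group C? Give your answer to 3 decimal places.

By Bayes' theorem, P(k | x) = π_k f_k(x) / Σ_j π_j f_j(x).
Since both observations come from the same component, the likelihood for component k is f_k(x₁)·f_k(x₂).
  f_A = [0.21·(1−0.21)^2 = 0.21·0.6241 = 0.131061] × [0.0198834] = 0.00260594
  f_B = [0.43·(1−0.43)^2 = 0.43·0.3249 = 0.139707] × [0.00155674] = 0.000217488
  f_C = [0.52·(1−0.52)^2 = 0.52·0.2304 = 0.119808] × [0.00033761] = 4.04484e-05
  f_D = [0.74·(1−0.74)^2 = 0.74·0.0676 = 0.050024] × [1.04464e-06] = 5.22569e-08
Weight by the priors:
  π_A·f_A = 0.09 × 0.00260594 = 0.000234534
  π_B·f_B = 0.31 × 0.000217488 = 6.74213e-05
  π_C·f_C = 0.39 × 4.04484e-05 = 1.57749e-05
  π_D·f_D = 0.21 × 5.22569e-08 = 1.09739e-08
Denominator: 0.000234534 + 6.74213e-05 + 1.57749e-05 + 1.09739e-08 = 0.000317741
P(Group C | x₁, x₂) ≈ 0.050

0.050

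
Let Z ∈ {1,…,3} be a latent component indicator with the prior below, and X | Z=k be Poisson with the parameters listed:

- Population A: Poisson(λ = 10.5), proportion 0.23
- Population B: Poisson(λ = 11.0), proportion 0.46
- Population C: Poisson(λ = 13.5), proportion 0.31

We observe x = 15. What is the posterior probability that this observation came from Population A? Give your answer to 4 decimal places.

Posterior ∝ prior × likelihood, so P(k | x) ∝ w_k f_k(x); normalise over all components.
Evaluate each component's likelihood at the observed value:
  p_A = e^(−10.5)·10.5^15/15! = 0.0437772
  p_B = e^(−11.0)·11.0^15/15! = 0.0533521
  p_C = e^(−13.5)·13.5^15/15! = 0.0945217
Unnormalised posteriors:
  w_A·p_A = 0.23 × 0.0437772 = 0.0100688
  w_B·p_B = 0.46 × 0.0533521 = 0.024542
  w_C·p_C = 0.31 × 0.0945217 = 0.0293017
Normaliser: 0.0100688 + 0.024542 + 0.0293017 = 0.0639124
So the posterior for Population A is 0.0100688 / 0.0639124 ≈ 0.1575.

0.1575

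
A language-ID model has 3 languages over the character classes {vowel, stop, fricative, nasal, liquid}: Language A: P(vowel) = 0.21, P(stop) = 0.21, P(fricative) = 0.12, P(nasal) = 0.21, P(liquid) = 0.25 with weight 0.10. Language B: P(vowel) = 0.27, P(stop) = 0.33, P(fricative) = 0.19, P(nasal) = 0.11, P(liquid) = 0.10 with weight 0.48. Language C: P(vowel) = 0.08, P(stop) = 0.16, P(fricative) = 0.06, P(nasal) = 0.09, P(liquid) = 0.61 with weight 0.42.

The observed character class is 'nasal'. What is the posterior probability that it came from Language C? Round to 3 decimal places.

0.339

The responsibility of component k is P(Z=k) f_k(x) divided by Σ_j P(Z=j) f_j(x).
Categorical probabilities:
  f_A = 0.21
  f_B = 0.11
  f_C = 0.09
Weight by the priors:
  P(Z=A)·f_A = 0.10 × 0.21 = 0.021
  P(Z=B)·f_B = 0.48 × 0.11 = 0.0528
  P(Z=C)·f_C = 0.42 × 0.09 = 0.0378
Marginal: 0.021 + 0.0528 + 0.0378 = 0.1116
P(Language C | x) = 0.0378 / 0.1116 ≈ 0.339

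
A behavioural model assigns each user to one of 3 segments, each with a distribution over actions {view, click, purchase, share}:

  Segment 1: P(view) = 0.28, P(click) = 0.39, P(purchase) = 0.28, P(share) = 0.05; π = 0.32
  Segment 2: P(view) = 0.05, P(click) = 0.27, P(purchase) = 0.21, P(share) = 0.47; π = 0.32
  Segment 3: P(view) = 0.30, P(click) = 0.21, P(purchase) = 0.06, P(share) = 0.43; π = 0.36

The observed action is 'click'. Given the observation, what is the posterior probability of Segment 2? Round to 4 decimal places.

0.3013

Apply Bayes' rule: the posterior for each component is proportional to its prior times its likelihood at x.
Evaluate each component's likelihood at the observed value:
  L_1 = 0.39
  L_2 = 0.27
  L_3 = 0.21
Unnormalised posteriors:
  π_1·L_1 = 0.32 × 0.39 = 0.1248
  π_2·L_2 = 0.32 × 0.27 = 0.0864
  π_3·L_3 = 0.36 × 0.21 = 0.0756
Evidence: 0.1248 + 0.0864 + 0.0756 = 0.2868
Responsibility of Segment 2: 0.0864 / 0.2868 ≈ 0.3013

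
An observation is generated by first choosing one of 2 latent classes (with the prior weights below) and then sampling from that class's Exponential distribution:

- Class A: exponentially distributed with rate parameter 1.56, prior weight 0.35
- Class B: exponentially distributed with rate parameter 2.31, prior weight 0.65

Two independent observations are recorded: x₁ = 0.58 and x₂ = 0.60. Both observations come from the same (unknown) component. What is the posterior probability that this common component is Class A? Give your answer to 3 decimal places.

Posterior ∝ prior × likelihood, so P(k | x) ∝ π_k f_k(x); normalise over all components.
Since both observations come from the same component, the likelihood for component k is f_k(x₁)·f_k(x₂).
  L_A = [1.56·e^(−1.56·0.58) = 1.56·e^(−0.9048) = 0.631212] × [0.611822] = 0.386189
  L_B = [2.31·e^(−2.31·0.58) = 2.31·e^(−1.3398) = 0.604984] × [0.57767] = 0.349481
Unnormalised posteriors:
  π_A·L_A = 0.35 × 0.386189 = 0.135166
  π_B·L_B = 0.65 × 0.349481 = 0.227163
Denominator: 0.135166 + 0.227163 = 0.362329
So the posterior for Class A is 0.135166 / 0.362329 ≈ 0.373.

0.373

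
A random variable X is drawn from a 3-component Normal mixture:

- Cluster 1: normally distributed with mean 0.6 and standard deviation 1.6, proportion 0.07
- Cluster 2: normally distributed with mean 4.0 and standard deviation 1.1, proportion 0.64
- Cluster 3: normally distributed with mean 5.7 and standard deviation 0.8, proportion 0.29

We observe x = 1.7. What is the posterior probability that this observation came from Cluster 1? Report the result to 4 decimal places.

0.3457

The responsibility of component k is π_k f_k(x) divided by Σ_j π_j f_j(x).
Evaluate each component's likelihood at the observed value:
  f_1 = (1/(1.6·√(2π)))·exp(−(1.7−0.6)²/(2·1.6²)) = 0.249339·exp(-0.23633) = 0.196858
  f_2 = (1/(1.1·√(2π)))·exp(−(1.7−4.0)²/(2·1.1²)) = 0.362675·exp(-2.18595) = 0.0407541
  f_3 = (1/(0.8·√(2π)))·exp(−(1.7−5.7)²/(2·0.8²)) = 0.498678·exp(-12.50000) = 1.8584e-06
Multiply by the mixture weights:
  π_1·f_1 = 0.07 × 0.196858 = 0.0137801
  π_2·f_2 = 0.64 × 0.0407541 = 0.0260826
  π_3·f_3 = 0.29 × 1.8584e-06 = 5.38936e-07
Marginal: 0.0137801 + 0.0260826 + 5.38936e-07 = 0.0398632
Responsibility of Cluster 1: 0.0137801 / 0.0398632 ≈ 0.3457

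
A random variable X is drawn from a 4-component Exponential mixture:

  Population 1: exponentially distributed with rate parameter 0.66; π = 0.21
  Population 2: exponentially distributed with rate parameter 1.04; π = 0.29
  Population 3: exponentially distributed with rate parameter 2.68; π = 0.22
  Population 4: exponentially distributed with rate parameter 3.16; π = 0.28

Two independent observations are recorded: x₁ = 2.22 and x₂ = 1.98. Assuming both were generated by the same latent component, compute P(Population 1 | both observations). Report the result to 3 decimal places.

0.588

Apply Bayes' rule: the posterior for each component is proportional to its prior times its likelihood at x.
Since both observations come from the same component, the likelihood for component k is f_k(x₁)·f_k(x₂).
  f_1 = [0.152481] × [0.178652] = 0.027241
  f_2 = [0.103356] × [0.132658] = 0.013711
  f_3 = [0.00698645] × [0.0132921] = 9.28648e-05
  f_4 = [0.00283808] × [0.00605889] = 1.71956e-05
Unnormalised posteriors:
  P(Z=1)·f_1 = 0.21 × 0.027241 = 0.00572062
  P(Z=2)·f_2 = 0.29 × 0.013711 = 0.00397618
  P(Z=3)·f_3 = 0.22 × 9.28648e-05 = 2.04302e-05
  P(Z=4)·f_4 = 0.28 × 1.71956e-05 = 4.81477e-06
Sum: 0.00572062 + 0.00397618 + 2.04302e-05 + 4.81477e-06 = 0.00972205
So the posterior for Population 1 is 0.00572062 / 0.00972205 ≈ 0.588.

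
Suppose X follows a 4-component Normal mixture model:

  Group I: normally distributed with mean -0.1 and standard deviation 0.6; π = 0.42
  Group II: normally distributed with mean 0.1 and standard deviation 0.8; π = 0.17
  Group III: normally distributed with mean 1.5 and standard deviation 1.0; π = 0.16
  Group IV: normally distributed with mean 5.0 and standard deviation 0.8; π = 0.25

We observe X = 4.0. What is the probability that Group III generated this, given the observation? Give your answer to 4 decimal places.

Posterior ∝ prior × likelihood, so P(k | x) ∝ P(Z=k) f_k(x); normalise over all components.
Normal densities:
  f_I = 4.82158e-11
  f_II = 3.44493e-06
  f_III = 0.0175283
  f_IV = 0.228311
Multiply by the mixture weights:
  P(Z=I)·f_I = 0.42 × 4.82158e-11 = 2.02506e-11
  P(Z=II)·f_II = 0.17 × 3.44493e-06 = 5.85638e-07
  P(Z=III)·f_III = 0.16 × 0.0175283 = 0.00280453
  P(Z=IV)·f_IV = 0.25 × 0.228311 = 0.0570778
Marginal: 2.02506e-11 + 5.85638e-07 + 0.00280453 + 0.0570778 = 0.059883
P(Group III | data) = 0.00280453 / 0.059883 ≈ 0.0468

0.0468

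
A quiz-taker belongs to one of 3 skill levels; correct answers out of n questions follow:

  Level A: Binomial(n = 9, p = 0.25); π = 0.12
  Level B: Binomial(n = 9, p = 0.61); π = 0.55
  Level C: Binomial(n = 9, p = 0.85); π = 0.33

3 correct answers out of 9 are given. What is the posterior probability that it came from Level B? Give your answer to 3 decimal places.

By Bayes' theorem, P(k | x) = w_k f_k(x) / Σ_j w_j f_j(x).
Binomial probabilities:
  L_A = 0.233597
  L_B = 0.0670898
  L_C = 0.000587602
Unnormalised posteriors:
  w_A·L_A = 0.12 × 0.233597 = 0.0280316
  w_B·L_B = 0.55 × 0.0670898 = 0.0368994
  w_C·L_C = 0.33 × 0.000587602 = 0.000193909
Marginal: 0.0280316 + 0.0368994 + 0.000193909 = 0.0651249
Responsibility of Level B: 0.0368994 / 0.0651249 ≈ 0.567

0.567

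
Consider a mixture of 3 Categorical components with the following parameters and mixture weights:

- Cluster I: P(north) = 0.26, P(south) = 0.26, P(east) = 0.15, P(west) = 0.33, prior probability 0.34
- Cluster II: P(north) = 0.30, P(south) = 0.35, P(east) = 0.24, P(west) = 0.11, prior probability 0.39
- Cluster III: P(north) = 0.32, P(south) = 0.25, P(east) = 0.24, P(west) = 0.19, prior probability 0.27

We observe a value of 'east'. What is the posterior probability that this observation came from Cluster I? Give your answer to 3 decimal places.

0.244

P(component k | x) = π_k·f_k(x) / marginal(x), where marginal(x) = Σ_j π_j·f_j(x).
Evaluate each component's likelihood at the observed value:
  f_I = P(east | comp) = 0.15
  f_II = P(east | comp) = 0.24
  f_III = P(east | comp) = 0.24
Weight by the priors:
  π_I·f_I = 0.34 × 0.15 = 0.051
  π_II·f_II = 0.39 × 0.24 = 0.0936
  π_III·f_III = 0.27 × 0.24 = 0.0648
Normaliser: 0.051 + 0.0936 + 0.0648 = 0.2094
So the posterior for Cluster I is 0.051 / 0.2094 ≈ 0.244.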